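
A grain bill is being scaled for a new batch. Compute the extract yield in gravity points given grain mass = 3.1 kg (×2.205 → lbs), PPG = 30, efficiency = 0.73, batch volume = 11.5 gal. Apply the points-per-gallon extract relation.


points = lbs × PPG × eff / vol
lbs = 3.1 × 2.205 = 6.8355
points = 6.8355 × 30 × 0.73 / 11.5

13.0172 points


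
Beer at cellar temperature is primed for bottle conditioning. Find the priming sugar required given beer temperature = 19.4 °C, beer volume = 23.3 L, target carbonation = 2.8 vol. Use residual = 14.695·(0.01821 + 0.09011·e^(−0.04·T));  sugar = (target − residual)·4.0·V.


residual = 14.695·(0.01821 + 0.09011·e^(−0.04·19.4)) = 0.8770
sugar = (2.8 − 0.8770)·4.0·23.3

179.2204 g


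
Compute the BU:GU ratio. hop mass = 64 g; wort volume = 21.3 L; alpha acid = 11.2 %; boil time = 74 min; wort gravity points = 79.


U = 1.65·0.000125^(GP/1000)·(1−e^(−0.04t))/4.15;  IBU = (α/100)·m·U·1000/V;  BU:GU = IBU/GP
U = 1.65·0.000125^(79/1000)·(1−e^(−0.04·74))/4.15 = 0.1853
IBU = (11.2/100)·64·0.1853·1000/21.3 = 62.3737
BU:GU = 62.3737/79

0.7895


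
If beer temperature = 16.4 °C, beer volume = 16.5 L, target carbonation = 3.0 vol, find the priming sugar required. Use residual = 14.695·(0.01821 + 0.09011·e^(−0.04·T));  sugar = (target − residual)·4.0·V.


residual = 14.695·(0.01821 + 0.09011·e^(−0.04·16.4)) = 0.9547
sugar = (3.0 − 0.9547)·4.0·16.5

134.9874 g


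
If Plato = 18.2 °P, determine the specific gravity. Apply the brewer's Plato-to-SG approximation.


SG = 259/(259 − P)
SG = 259/(259 − 18.2)

1.0756


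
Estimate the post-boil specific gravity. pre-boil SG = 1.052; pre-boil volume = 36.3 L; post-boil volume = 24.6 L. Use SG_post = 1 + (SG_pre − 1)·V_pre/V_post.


pts_pre = (1.052 − 1)·1000 = 52.0000
pts_post = 52.0000·36.3/24.6 = 76.7317
SG_post = 1 + 76.7317/1000

1.0767


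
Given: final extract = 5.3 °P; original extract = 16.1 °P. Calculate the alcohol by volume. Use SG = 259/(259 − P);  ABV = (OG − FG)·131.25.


OG = 259/(259 − 16.1) = 1.0663
FG = 259/(259 − 5.3) = 1.0209
ABV = (1.0663 − 1.0209)·131.25

5.9576 % ABV


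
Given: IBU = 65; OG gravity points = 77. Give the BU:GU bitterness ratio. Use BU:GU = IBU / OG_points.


BU:GU = 65 / 77

0.8442


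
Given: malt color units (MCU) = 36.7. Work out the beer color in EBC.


SRM = 1.4922·MCU^0.6859;  EBC = SRM·1.97
SRM = 1.4922·36.7^0.6859 = 17.6617
EBC = 17.6617·1.97

34.7935 EBC


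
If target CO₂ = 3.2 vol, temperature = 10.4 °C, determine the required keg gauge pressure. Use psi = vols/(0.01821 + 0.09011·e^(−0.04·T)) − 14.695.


psi = 3.2/(0.01821 + 0.09011·e^(−0.04·10.4)) − 14.695

26.5135 psi


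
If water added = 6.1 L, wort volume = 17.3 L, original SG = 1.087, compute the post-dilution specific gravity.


SG_new = 1 + (SG_old − 1)·V_old/(V_old + V_water)
pts = (1.087 − 1)·1000·17.3/(17.3 + 6.1) = 64.3205
SG_new = 1 + 64.3205/1000

1.0643


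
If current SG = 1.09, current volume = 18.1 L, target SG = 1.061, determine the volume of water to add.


V_water = V·((SG_curr − 1)/(SG_target − 1) − 1)
V_water = 18.1·((1.09 − 1)/(1.061 − 1) − 1)

8.6049 L


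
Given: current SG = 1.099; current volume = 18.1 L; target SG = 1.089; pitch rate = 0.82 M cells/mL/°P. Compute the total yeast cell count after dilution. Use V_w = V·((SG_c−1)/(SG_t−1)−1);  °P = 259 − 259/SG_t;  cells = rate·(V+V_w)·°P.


V_w = 18.1·((1.099−1)/(1.089−1)−1) = 2.0337
V_final = 18.1 + 2.0337 = 20.1337
°P = 259 − 259/1.089 = 21.1671
cells = 0.82·20.1337·21.1671

349.4616 billion cells


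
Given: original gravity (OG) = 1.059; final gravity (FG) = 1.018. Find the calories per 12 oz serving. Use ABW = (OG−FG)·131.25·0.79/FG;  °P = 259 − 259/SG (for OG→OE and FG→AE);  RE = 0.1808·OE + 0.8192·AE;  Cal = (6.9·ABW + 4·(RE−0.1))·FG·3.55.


ABW = (1.059 − 1.018)·131.25·0.79/1.018 = 4.1760
OE = 259 − 259/1.059 = 14.4297 °P
AE = 259 − 259/1.018 = 4.5796 °P
RE = 0.1808·14.4297 + 0.8192·4.5796 = 6.3605 °P
Cal = (6.9·4.1760 + 4·(6.3605−0.1))·1.018·3.55

194.6316 kcal


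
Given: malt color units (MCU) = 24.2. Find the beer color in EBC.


SRM = 1.4922·MCU^0.6859;  EBC = SRM·1.97
SRM = 1.4922·24.2^0.6859 = 13.2735
EBC = 13.2735·1.97

26.1488 EBC


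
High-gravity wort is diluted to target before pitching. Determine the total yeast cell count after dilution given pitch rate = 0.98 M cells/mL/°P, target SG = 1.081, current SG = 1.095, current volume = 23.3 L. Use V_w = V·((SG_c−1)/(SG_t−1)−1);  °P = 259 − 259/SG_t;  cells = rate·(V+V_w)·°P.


V_w = 23.3·((1.095−1)/(1.081−1)−1) = 4.0272
V_final = 23.3 + 4.0272 = 27.3272
°P = 259 − 259/1.081 = 19.4070
cells = 0.98·27.3272·19.4070

519.7323 billion cells


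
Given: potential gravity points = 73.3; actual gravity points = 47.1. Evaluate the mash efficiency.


efficiency = actual / potential × 100
efficiency = 47.1 / 73.3 × 100

64.2565 %


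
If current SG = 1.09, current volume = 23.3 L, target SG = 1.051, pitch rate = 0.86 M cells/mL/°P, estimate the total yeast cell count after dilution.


V_w = V·((SG_c−1)/(SG_t−1)−1);  °P = 259 − 259/SG_t;  cells = rate·(V+V_w)·°P
V_w = 23.3·((1.09−1)/(1.051−1)−1) = 17.8176
V_final = 23.3 + 17.8176 = 41.1176
°P = 259 − 259/1.051 = 12.5680
cells = 0.86·41.1176·12.5680

444.4203 billion cells


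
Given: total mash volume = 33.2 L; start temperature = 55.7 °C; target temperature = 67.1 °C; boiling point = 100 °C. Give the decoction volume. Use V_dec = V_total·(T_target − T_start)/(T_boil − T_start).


V_dec = 33.2·(67.1 − 55.7)/(100 − 55.7)

8.5436 L


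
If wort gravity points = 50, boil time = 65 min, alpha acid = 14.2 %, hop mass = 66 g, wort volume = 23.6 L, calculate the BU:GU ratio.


U = 1.65·0.000125^(GP/1000)·(1−e^(−0.04t))/4.15;  IBU = (α/100)·m·U·1000/V;  BU:GU = IBU/GP
U = 1.65·0.000125^(50/1000)·(1−e^(−0.04·65))/4.15 = 0.2348
IBU = (14.2/100)·66·0.2348·1000/23.6 = 93.2576
BU:GU = 93.2576/50

1.8652


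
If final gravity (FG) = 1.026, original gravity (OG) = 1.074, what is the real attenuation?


AA = (OG−FG)/(OG−1)·100;  RA = AA·0.8192
AA = (1.074 − 1.026)/(1.074 − 1)·100 = 64.8649
RA = 64.8649·0.8192

53.1373 %


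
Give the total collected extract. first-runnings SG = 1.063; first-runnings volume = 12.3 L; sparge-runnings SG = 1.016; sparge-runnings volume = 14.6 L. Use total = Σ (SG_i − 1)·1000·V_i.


first = (1.063 − 1)·1000·12.3 = 774.9000
sparge = (1.016 − 1)·1000·14.6 = 233.6000
total = 774.9000 + 233.6000

1008.5000 gravity·L


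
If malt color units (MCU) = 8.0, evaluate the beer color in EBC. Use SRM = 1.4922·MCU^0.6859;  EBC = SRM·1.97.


SRM = 1.4922·8.0^0.6859 = 6.2124
EBC = 6.2124·1.97

12.2383 EBC


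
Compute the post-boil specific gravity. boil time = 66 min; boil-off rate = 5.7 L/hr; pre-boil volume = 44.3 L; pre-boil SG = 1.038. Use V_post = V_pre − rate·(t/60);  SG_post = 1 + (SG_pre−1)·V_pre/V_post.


V_post = 44.3 − 5.7·(66/60) = 38.0300
SG_post = 1 + (1.038 − 1)·44.3/38.0300

1.0443


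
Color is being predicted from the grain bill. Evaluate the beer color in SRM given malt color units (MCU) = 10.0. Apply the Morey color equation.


SRM = 1.4922 · MCU^0.6859
SRM = 1.4922 · 10.0^0.6859

7.2398 SRM


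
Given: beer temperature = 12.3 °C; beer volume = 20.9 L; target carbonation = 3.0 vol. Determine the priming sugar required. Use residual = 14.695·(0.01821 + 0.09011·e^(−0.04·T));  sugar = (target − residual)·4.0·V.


residual = 14.695·(0.01821 + 0.09011·e^(−0.04·12.3)) = 1.0772
sugar = (3.0 − 1.0772)·4.0·20.9

160.7465 g


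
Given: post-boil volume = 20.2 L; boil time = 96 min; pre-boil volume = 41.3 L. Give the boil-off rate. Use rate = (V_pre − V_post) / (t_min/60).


rate = (41.3 − 20.2) / (96/60)

13.1875 L/hr


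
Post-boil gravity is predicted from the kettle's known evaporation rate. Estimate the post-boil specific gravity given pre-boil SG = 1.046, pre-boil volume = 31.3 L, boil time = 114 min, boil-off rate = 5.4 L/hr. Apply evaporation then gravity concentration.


V_post = V_pre − rate·(t/60);  SG_post = 1 + (SG_pre−1)·V_pre/V_post
V_post = 31.3 − 5.4·(114/60) = 21.0400
SG_post = 1 + (1.046 − 1)·31.3/21.0400

1.0684


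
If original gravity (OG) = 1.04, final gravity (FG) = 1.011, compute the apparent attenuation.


AA = (OG − FG)/(OG − 1) · 100
AA = (1.04 − 1.011)/(1.04 − 1) · 100

72.5000 %


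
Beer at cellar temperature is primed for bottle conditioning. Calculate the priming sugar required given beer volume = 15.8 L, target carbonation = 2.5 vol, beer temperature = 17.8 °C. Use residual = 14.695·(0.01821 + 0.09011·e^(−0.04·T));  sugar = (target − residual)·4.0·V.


residual = 14.695·(0.01821 + 0.09011·e^(−0.04·17.8)) = 0.9173
sugar = (2.5 − 0.9173)·4.0·15.8

100.0258 g


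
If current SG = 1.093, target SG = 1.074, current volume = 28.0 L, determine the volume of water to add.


V_water = V·((SG_curr − 1)/(SG_target − 1) − 1)
V_water = 28.0·((1.093 − 1)/(1.074 − 1) − 1)

7.1892 L


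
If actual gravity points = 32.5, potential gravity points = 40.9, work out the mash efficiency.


efficiency = actual / potential × 100
efficiency = 32.5 / 40.9 × 100

79.4621 %


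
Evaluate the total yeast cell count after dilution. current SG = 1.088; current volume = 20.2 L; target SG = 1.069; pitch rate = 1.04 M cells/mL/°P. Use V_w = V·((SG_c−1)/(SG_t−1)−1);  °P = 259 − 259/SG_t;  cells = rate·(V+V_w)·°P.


V_w = 20.2·((1.088−1)/(1.069−1)−1) = 5.5623
V_final = 20.2 + 5.5623 = 25.7623
°P = 259 − 259/1.069 = 16.7175
cells = 1.04·25.7623·16.7175

447.9086 billion cells


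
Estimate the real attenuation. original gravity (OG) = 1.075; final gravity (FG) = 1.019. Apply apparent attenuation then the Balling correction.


AA = (OG−FG)/(OG−1)·100;  RA = AA·0.8192
AA = (1.075 − 1.019)/(1.075 − 1)·100 = 74.6667
RA = 74.6667·0.8192

61.1669 %


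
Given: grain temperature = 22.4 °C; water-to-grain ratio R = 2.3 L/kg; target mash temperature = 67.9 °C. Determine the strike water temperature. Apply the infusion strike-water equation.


T_strike = (0.41/R)·(T_mash − T_grain) + T_mash
T_strike = (0.41/2.3)·(67.9 − 22.4) + 67.9

76.0109 °C


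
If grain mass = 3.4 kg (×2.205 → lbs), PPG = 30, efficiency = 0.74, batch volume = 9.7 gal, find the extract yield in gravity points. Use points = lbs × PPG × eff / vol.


lbs = 3.4 × 2.205 = 7.4970
points = 7.4970 × 30 × 0.74 / 9.7

17.1581 points


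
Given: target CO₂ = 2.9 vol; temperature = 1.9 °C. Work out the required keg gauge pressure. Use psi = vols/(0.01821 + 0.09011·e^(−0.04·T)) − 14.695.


psi = 2.9/(0.01821 + 0.09011·e^(−0.04·1.9)) − 14.695

13.8131 psi


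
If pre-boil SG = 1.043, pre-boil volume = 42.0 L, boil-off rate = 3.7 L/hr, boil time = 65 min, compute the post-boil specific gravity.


V_post = V_pre − rate·(t/60);  SG_post = 1 + (SG_pre−1)·V_pre/V_post
V_post = 42.0 − 3.7·(65/60) = 37.9917
SG_post = 1 + (1.043 − 1)·42.0/37.9917

1.0475


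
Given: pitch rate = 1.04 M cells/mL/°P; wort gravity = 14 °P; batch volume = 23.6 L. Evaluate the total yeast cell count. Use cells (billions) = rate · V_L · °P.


cells = 1.04 · 23.6 · 14

343.6160 billion cells


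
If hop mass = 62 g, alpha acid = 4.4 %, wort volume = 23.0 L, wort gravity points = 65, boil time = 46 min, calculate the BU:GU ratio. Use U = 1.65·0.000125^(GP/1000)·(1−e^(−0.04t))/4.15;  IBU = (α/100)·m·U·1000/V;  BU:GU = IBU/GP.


U = 1.65·0.000125^(65/1000)·(1−e^(−0.04·46))/4.15 = 0.1865
IBU = (4.4/100)·62·0.1865·1000/23.0 = 22.1178
BU:GU = 22.1178/65

0.3403


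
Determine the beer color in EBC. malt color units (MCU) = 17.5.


SRM = 1.4922·MCU^0.6859;  EBC = SRM·1.97
SRM = 1.4922·17.5^0.6859 = 10.6274
EBC = 10.6274·1.97

20.9360 EBC


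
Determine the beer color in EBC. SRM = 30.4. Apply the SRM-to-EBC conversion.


EBC = SRM · 1.97
EBC = 30.4 · 1.97

59.8880 EBC


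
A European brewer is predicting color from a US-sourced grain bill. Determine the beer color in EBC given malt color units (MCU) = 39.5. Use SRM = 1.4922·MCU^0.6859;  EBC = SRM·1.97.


SRM = 1.4922·39.5^0.6859 = 18.5752
EBC = 18.5752·1.97

36.5931 EBC


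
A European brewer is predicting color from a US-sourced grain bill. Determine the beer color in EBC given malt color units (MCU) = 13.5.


SRM = 1.4922·MCU^0.6859;  EBC = SRM·1.97
SRM = 1.4922·13.5^0.6859 = 8.8945
EBC = 8.8945·1.97

17.5222 EBC


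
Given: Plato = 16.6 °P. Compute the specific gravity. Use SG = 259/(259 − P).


SG = 259/(259 − 16.6)

1.0685


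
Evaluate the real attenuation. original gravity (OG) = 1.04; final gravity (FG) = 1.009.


AA = (OG−FG)/(OG−1)·100;  RA = AA·0.8192
AA = (1.04 − 1.009)/(1.04 − 1)·100 = 77.5000
RA = 77.5000·0.8192

63.4880 %


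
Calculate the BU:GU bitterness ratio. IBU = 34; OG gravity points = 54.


BU:GU = IBU / OG_points
BU:GU = 34 / 54

0.6296


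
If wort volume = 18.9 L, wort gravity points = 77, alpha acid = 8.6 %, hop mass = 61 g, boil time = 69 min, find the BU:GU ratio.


U = 1.65·0.000125^(GP/1000)·(1−e^(−0.04t))/4.15;  IBU = (α/100)·m·U·1000/V;  BU:GU = IBU/GP
U = 1.65·0.000125^(77/1000)·(1−e^(−0.04·69))/4.15 = 0.1864
IBU = (8.6/100)·61·0.1864·1000/18.9 = 51.7450
BU:GU = 51.7450/77

0.6720


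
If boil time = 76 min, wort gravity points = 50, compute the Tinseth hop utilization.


U = 1.65·0.000125^(GP/1000) · (1 − e^(−0.04·t))/4.15
bigness = 1.65·0.000125^(50/1000) = 1.0528
boil_factor = (1 − e^(−0.04·76))/4.15 = 0.2294
U = 1.0528 · 0.2294

0.2415


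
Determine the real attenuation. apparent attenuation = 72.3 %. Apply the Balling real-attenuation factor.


RA = AA · 0.8192
RA = 72.3 · 0.8192

59.2282 %


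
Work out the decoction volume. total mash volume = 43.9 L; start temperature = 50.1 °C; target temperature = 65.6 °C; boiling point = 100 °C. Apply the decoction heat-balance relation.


V_dec = V_total·(T_target − T_start)/(T_boil − T_start)
V_dec = 43.9·(65.6 − 50.1)/(100 − 50.1)

13.6363 L


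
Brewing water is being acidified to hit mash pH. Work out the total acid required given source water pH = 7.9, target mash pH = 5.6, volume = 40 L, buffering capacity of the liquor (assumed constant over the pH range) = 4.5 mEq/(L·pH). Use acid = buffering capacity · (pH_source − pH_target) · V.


acid = 4.5 · (7.9 − 5.6) · 40

414.0000 mEq


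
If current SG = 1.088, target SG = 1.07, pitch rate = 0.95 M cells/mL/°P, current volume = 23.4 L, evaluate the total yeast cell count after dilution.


V_w = V·((SG_c−1)/(SG_t−1)−1);  °P = 259 − 259/SG_t;  cells = rate·(V+V_w)·°P
V_w = 23.4·((1.088−1)/(1.07−1)−1) = 6.0171
V_final = 23.4 + 6.0171 = 29.4171
°P = 259 − 259/1.07 = 16.9439
cells = 0.95·29.4171·16.9439

473.5198 billion cells


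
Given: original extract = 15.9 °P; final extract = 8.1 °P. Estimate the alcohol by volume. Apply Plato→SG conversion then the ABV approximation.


SG = 259/(259 − P);  ABV = (OG − FG)·131.25
OG = 259/(259 − 15.9) = 1.0654
FG = 259/(259 − 8.1) = 1.0323
ABV = (1.0654 − 1.0323)·131.25

4.3472 % ABV


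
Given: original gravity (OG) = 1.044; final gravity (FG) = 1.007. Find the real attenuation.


AA = (OG−FG)/(OG−1)·100;  RA = AA·0.8192
AA = (1.044 − 1.007)/(1.044 − 1)·100 = 84.0909
RA = 84.0909·0.8192

68.8873 %


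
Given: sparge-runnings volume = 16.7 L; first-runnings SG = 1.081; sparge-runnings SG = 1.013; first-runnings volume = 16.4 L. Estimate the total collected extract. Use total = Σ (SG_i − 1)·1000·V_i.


first = (1.081 − 1)·1000·16.4 = 1328.4000
sparge = (1.013 − 1)·1000·16.7 = 217.1000
total = 1328.4000 + 217.1000

1545.5000 gravity·L


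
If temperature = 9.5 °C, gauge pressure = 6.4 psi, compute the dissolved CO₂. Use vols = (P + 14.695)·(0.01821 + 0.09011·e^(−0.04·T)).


vols = (6.4 + 14.695)·(0.01821 + 0.09011·e^(−0.04·9.5))

1.6841 volumes


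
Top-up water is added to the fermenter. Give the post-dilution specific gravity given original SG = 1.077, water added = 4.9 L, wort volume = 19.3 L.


SG_new = 1 + (SG_old − 1)·V_old/(V_old + V_water)
pts = (1.077 − 1)·1000·19.3/(19.3 + 4.9) = 61.4091
SG_new = 1 + 61.4091/1000

1.0614


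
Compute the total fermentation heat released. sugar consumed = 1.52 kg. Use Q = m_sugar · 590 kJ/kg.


Q = 1.52 · 590

896.8000 kJ


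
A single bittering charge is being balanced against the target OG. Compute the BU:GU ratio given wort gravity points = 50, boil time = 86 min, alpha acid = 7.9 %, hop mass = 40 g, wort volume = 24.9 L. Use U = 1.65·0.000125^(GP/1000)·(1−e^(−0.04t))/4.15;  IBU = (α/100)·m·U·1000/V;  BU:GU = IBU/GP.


U = 1.65·0.000125^(50/1000)·(1−e^(−0.04·86))/4.15 = 0.2455
IBU = (7.9/100)·40·0.2455·1000/24.9 = 31.1613
BU:GU = 31.1613/50

0.6232


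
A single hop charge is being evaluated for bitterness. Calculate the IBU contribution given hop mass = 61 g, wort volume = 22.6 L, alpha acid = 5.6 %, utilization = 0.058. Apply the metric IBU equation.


IBU = (α/100)·mass·U·1000 / V
IBU = (5.6/100)·61·0.058·1000 / 22.6

8.7667 IBU


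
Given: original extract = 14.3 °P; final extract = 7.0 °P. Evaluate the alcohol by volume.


SG = 259/(259 − P);  ABV = (OG − FG)·131.25
OG = 259/(259 − 14.3) = 1.0584
FG = 259/(259 − 7.0) = 1.0278
ABV = (1.0584 − 1.0278)·131.25

4.0243 % ABV


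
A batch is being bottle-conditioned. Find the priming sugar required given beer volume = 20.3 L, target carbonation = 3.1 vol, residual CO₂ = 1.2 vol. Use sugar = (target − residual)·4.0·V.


sugar = (3.1 − 1.2)·4.0·20.3

154.2800 g


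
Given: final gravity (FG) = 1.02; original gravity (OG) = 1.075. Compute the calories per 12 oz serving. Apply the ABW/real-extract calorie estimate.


ABW = (OG−FG)·131.25·0.79/FG;  °P = 259 − 259/SG (for OG→OE and FG→AE);  RE = 0.1808·OE + 0.8192·AE;  Cal = (6.9·ABW + 4·(RE−0.1))·FG·3.55
ABW = (1.075 − 1.02)·131.25·0.79/1.02 = 5.5910
OE = 259 − 259/1.075 = 18.0698 °P
AE = 259 − 259/1.02 = 5.0784 °P
RE = 0.1808·18.0698 + 0.8192·5.0784 = 7.4273 °P
Cal = (6.9·5.5910 + 4·(7.4273−0.1))·1.02·3.55

245.8185 kcal


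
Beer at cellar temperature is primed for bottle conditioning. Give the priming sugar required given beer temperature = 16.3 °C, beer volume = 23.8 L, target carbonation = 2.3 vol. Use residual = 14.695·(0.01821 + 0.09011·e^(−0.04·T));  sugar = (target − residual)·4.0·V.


residual = 14.695·(0.01821 + 0.09011·e^(−0.04·16.3)) = 0.9575
sugar = (2.3 − 0.9575)·4.0·23.8

127.8069 g


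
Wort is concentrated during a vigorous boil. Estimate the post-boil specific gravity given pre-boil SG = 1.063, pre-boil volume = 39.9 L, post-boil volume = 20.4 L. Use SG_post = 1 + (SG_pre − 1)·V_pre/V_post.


pts_pre = (1.063 − 1)·1000 = 63.0000
pts_post = 63.0000·39.9/20.4 = 123.2206
SG_post = 1 + 123.2206/1000

1.1232


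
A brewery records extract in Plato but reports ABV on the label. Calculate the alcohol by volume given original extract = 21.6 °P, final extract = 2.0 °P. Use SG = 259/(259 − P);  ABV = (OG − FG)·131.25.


OG = 259/(259 − 21.6) = 1.0910
FG = 259/(259 − 2.0) = 1.0078
ABV = (1.0910 − 1.0078)·131.25

10.9205 % ABV


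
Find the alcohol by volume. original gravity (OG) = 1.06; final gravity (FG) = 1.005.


ABV = (OG − FG) · 131.25
ABV = (1.06 − 1.005) · 131.25

7.2188 % ABV


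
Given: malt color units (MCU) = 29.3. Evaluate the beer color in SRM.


SRM = 1.4922 · MCU^0.6859
SRM = 1.4922 · 29.3^0.6859

15.1339 SRM


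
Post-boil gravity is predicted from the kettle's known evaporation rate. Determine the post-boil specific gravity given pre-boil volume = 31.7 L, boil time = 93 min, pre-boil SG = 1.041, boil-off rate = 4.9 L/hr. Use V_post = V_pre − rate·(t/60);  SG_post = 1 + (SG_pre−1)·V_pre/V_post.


V_post = 31.7 − 4.9·(93/60) = 24.1050
SG_post = 1 + (1.041 − 1)·31.7/24.1050

1.0539


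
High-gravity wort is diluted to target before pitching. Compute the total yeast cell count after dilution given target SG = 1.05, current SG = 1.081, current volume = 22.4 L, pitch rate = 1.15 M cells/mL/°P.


V_w = V·((SG_c−1)/(SG_t−1)−1);  °P = 259 − 259/SG_t;  cells = rate·(V+V_w)·°P
V_w = 22.4·((1.081−1)/(1.05−1)−1) = 13.8880
V_final = 22.4 + 13.8880 = 36.2880
°P = 259 − 259/1.05 = 12.3333
cells = 1.15·36.2880·12.3333

514.6848 billion cells


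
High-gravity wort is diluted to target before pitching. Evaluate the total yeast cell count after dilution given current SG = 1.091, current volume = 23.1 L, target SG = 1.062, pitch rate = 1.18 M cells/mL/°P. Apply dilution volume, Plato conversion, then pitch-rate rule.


V_w = V·((SG_c−1)/(SG_t−1)−1);  °P = 259 − 259/SG_t;  cells = rate·(V+V_w)·°P
V_w = 23.1·((1.091−1)/(1.062−1)−1) = 10.8048
V_final = 23.1 + 10.8048 = 33.9048
°P = 259 − 259/1.062 = 15.1205
cells = 1.18·33.9048·15.1205

604.9377 billion cells


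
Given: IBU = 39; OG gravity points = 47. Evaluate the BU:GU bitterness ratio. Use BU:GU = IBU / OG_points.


BU:GU = 39 / 47

0.8298


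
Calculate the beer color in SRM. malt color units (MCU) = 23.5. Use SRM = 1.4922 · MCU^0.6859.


SRM = 1.4922 · 23.5^0.6859

13.0090 SRM


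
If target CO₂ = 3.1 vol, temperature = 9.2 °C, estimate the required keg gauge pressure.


psi = vols/(0.01821 + 0.09011·e^(−0.04·T)) − 14.695
psi = 3.1/(0.01821 + 0.09011·e^(−0.04·9.2)) − 14.695

23.7777 psi


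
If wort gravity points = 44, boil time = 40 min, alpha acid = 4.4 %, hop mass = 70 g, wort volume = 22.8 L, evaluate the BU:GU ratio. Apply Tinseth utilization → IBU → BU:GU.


U = 1.65·0.000125^(GP/1000)·(1−e^(−0.04t))/4.15;  IBU = (α/100)·m·U·1000/V;  BU:GU = IBU/GP
U = 1.65·0.000125^(44/1000)·(1−e^(−0.04·40))/4.15 = 0.2137
IBU = (4.4/100)·70·0.2137·1000/22.8 = 28.8652
BU:GU = 28.8652/44

0.6560


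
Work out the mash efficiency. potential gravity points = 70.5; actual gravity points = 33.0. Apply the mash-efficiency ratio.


efficiency = actual / potential × 100
efficiency = 33.0 / 70.5 × 100

46.8085 %


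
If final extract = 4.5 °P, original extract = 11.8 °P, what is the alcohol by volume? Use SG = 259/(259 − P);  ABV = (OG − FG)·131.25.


OG = 259/(259 − 11.8) = 1.0477
FG = 259/(259 − 4.5) = 1.0177
ABV = (1.0477 − 1.0177)·131.25

3.9444 % ABV


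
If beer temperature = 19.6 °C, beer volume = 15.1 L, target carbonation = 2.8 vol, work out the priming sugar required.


residual = 14.695·(0.01821 + 0.09011·e^(−0.04·T));  sugar = (target − residual)·4.0·V
residual = 14.695·(0.01821 + 0.09011·e^(−0.04·19.6)) = 0.8722
sugar = (2.8 − 0.8722)·4.0·15.1

116.4404 g


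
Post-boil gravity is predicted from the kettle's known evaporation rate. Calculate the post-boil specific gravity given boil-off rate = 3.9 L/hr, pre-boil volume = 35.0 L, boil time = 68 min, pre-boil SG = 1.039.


V_post = V_pre − rate·(t/60);  SG_post = 1 + (SG_pre−1)·V_pre/V_post
V_post = 35.0 − 3.9·(68/60) = 30.5800
SG_post = 1 + (1.039 − 1)·35.0/30.5800

1.0446


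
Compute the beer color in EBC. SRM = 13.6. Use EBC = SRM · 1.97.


EBC = 13.6 · 1.97

26.7920 EBC


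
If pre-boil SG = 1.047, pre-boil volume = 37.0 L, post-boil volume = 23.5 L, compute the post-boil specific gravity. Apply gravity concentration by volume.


SG_post = 1 + (SG_pre − 1)·V_pre/V_post
pts_pre = (1.047 − 1)·1000 = 47.0000
pts_post = 47.0000·37.0/23.5 = 74.0000
SG_post = 1 + 74.0000/1000

1.0740


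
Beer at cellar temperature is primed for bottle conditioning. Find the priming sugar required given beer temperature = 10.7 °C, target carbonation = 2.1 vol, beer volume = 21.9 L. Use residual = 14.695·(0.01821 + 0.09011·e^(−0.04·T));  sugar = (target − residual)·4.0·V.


residual = 14.695·(0.01821 + 0.09011·e^(−0.04·10.7)) = 1.1307
sugar = (2.1 − 1.1307)·4.0·21.9

84.9104 g


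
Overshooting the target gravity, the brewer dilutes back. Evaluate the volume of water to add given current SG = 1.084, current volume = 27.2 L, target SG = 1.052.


V_water = V·((SG_curr − 1)/(SG_target − 1) − 1)
V_water = 27.2·((1.084 − 1)/(1.052 − 1) − 1)

16.7385 L


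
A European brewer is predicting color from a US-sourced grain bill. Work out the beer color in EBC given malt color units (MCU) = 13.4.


SRM = 1.4922·MCU^0.6859;  EBC = SRM·1.97
SRM = 1.4922·13.4^0.6859 = 8.8493
EBC = 8.8493·1.97

17.4331 EBC


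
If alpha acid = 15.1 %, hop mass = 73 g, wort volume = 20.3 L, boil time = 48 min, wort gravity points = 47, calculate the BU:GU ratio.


U = 1.65·0.000125^(GP/1000)·(1−e^(−0.04t))/4.15;  IBU = (α/100)·m·U·1000/V;  BU:GU = IBU/GP
U = 1.65·0.000125^(47/1000)·(1−e^(−0.04·48))/4.15 = 0.2224
IBU = (15.1/100)·73·0.2224·1000/20.3 = 120.7657
BU:GU = 120.7657/47

2.5695


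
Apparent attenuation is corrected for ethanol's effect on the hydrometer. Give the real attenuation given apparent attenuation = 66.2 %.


RA = AA · 0.8192
RA = 66.2 · 0.8192

54.2310 %


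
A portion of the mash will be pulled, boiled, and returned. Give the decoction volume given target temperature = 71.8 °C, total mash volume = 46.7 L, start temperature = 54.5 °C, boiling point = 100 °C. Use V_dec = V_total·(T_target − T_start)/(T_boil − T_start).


V_dec = 46.7·(71.8 − 54.5)/(100 − 54.5)

17.7563 L


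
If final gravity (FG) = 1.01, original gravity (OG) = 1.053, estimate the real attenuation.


AA = (OG−FG)/(OG−1)·100;  RA = AA·0.8192
AA = (1.053 − 1.01)/(1.053 − 1)·100 = 81.1321
RA = 81.1321·0.8192

66.4634 %


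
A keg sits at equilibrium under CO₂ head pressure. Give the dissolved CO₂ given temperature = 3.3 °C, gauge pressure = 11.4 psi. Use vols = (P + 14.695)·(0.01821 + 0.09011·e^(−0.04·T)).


vols = (11.4 + 14.695)·(0.01821 + 0.09011·e^(−0.04·3.3))

2.5358 volumes


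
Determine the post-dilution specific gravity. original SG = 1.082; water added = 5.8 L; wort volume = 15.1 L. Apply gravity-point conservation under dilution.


SG_new = 1 + (SG_old − 1)·V_old/(V_old + V_water)
pts = (1.082 − 1)·1000·15.1/(15.1 + 5.8) = 59.2440
SG_new = 1 + 59.2440/1000

1.0592


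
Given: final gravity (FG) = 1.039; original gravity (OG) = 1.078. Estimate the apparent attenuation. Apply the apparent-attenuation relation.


AA = (OG − FG)/(OG − 1) · 100
AA = (1.078 − 1.039)/(1.078 − 1) · 100

50.0000 %


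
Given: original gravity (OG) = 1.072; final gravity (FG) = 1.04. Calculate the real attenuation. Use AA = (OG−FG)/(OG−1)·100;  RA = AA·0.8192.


AA = (1.072 − 1.04)/(1.072 − 1)·100 = 44.4444
RA = 44.4444·0.8192

36.4089 %


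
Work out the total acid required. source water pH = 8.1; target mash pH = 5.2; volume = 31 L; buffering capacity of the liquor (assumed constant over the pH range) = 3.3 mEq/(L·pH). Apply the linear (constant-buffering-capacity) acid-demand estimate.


acid = buffering capacity · (pH_source − pH_target) · V
acid = 3.3 · (8.1 − 5.2) · 31

296.6700 mEq


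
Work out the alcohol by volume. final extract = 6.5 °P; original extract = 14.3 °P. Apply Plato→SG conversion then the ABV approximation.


SG = 259/(259 − P);  ABV = (OG − FG)·131.25
OG = 259/(259 − 14.3) = 1.0584
FG = 259/(259 − 6.5) = 1.0257
ABV = (1.0584 − 1.0257)·131.25

4.2914 % ABV


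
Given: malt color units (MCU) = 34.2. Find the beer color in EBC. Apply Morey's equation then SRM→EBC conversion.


SRM = 1.4922·MCU^0.6859;  EBC = SRM·1.97
SRM = 1.4922·34.2^0.6859 = 16.8273
EBC = 16.8273·1.97

33.1499 EBC


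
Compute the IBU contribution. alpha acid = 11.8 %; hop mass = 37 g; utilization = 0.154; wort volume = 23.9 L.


IBU = (α/100)·mass·U·1000 / V
IBU = (11.8/100)·37·0.154·1000 / 23.9

28.1324 IBU


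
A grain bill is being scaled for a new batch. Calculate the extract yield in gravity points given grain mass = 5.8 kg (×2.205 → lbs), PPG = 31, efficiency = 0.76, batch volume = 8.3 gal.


points = lbs × PPG × eff / vol
lbs = 5.8 × 2.205 = 12.7890
points = 12.7890 × 31 × 0.76 / 8.3

36.3023 points


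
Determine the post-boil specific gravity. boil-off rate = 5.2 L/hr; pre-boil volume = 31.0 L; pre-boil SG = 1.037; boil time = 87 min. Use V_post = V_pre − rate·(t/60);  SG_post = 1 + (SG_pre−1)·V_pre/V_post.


V_post = 31.0 − 5.2·(87/60) = 23.4600
SG_post = 1 + (1.037 − 1)·31.0/23.4600

1.0489


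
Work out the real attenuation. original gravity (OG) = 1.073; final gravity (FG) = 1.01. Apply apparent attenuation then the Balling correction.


AA = (OG−FG)/(OG−1)·100;  RA = AA·0.8192
AA = (1.073 − 1.01)/(1.073 − 1)·100 = 86.3014
RA = 86.3014·0.8192

70.6981 %


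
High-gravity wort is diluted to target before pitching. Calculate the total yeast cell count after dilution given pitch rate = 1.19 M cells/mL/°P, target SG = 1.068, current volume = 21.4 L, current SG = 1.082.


V_w = V·((SG_c−1)/(SG_t−1)−1);  °P = 259 − 259/SG_t;  cells = rate·(V+V_w)·°P
V_w = 21.4·((1.082−1)/(1.068−1)−1) = 4.4059
V_final = 21.4 + 4.4059 = 25.8059
°P = 259 − 259/1.068 = 16.4906
cells = 1.19·25.8059·16.4906

506.4110 billion cells


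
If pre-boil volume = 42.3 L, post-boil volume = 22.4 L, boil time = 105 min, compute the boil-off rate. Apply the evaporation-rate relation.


rate = (V_pre − V_post) / (t_min/60)
rate = (42.3 − 22.4) / (105/60)

11.3714 L/hr


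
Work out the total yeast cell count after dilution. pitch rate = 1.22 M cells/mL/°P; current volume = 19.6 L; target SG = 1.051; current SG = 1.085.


V_w = V·((SG_c−1)/(SG_t−1)−1);  °P = 259 − 259/SG_t;  cells = rate·(V+V_w)·°P
V_w = 19.6·((1.085−1)/(1.051−1)−1) = 13.0667
V_final = 19.6 + 13.0667 = 32.6667
°P = 259 − 259/1.051 = 12.5680
cells = 1.22·32.6667·12.5680

500.8779 billion cells


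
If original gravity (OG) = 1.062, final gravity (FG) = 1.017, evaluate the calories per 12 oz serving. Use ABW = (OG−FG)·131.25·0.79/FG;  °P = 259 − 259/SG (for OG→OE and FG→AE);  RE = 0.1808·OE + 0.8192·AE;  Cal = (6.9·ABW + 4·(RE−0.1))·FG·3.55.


ABW = (1.062 − 1.017)·131.25·0.79/1.017 = 4.5879
OE = 259 − 259/1.062 = 15.1205 °P
AE = 259 − 259/1.017 = 4.3294 °P
RE = 0.1808·15.1205 + 0.8192·4.3294 = 6.2804 °P
Cal = (6.9·4.5879 + 4·(6.2804−0.1))·1.017·3.55

203.5463 kcal


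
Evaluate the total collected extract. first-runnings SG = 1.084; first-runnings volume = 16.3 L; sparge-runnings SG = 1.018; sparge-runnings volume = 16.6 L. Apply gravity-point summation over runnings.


total = Σ (SG_i − 1)·1000·V_i
first = (1.084 − 1)·1000·16.3 = 1369.2000
sparge = (1.018 − 1)·1000·16.6 = 298.8000
total = 1369.2000 + 298.8000

1668.0000 gravity·L


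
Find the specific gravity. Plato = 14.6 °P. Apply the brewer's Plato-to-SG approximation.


SG = 259/(259 − P)
SG = 259/(259 − 14.6)

1.0597


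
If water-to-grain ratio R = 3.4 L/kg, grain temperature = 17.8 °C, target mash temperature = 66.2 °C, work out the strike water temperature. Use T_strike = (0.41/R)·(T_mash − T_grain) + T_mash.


T_strike = (0.41/3.4)·(66.2 − 17.8) + 66.2

72.0365 °C


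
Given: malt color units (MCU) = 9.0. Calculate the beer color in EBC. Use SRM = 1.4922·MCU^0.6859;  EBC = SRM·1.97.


SRM = 1.4922·9.0^0.6859 = 6.7351
EBC = 6.7351·1.97

13.2681 EBC


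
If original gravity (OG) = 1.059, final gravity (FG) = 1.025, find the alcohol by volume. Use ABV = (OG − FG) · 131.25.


ABV = (1.059 − 1.025) · 131.25

4.4625 % ABV


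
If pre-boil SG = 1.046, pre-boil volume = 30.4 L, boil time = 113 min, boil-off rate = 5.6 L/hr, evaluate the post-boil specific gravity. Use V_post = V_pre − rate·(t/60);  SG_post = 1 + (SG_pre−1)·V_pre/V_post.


V_post = 30.4 − 5.6·(113/60) = 19.8533
SG_post = 1 + (1.046 − 1)·30.4/19.8533

1.0704


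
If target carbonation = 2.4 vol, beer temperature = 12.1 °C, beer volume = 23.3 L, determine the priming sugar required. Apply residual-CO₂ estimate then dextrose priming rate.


residual = 14.695·(0.01821 + 0.09011·e^(−0.04·T));  sugar = (target − residual)·4.0·V
residual = 14.695·(0.01821 + 0.09011·e^(−0.04·12.1)) = 1.0837
sugar = (2.4 − 1.0837)·4.0·23.3

122.6794 g


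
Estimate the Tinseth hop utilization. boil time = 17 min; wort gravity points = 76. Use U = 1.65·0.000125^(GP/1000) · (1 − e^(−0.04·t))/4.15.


bigness = 1.65·0.000125^(76/1000) = 0.8334
boil_factor = (1 − e^(−0.04·17))/4.15 = 0.1189
U = 0.8334 · 0.1189

0.0991


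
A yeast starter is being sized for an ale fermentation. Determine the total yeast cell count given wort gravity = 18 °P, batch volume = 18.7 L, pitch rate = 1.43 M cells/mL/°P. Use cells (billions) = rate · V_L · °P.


cells = 1.43 · 18.7 · 18

481.3380 billion cells


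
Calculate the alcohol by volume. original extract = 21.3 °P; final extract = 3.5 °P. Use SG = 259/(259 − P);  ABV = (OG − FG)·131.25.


OG = 259/(259 − 21.3) = 1.0896
FG = 259/(259 − 3.5) = 1.0137
ABV = (1.0896 − 1.0137)·131.25

9.9632 % ABV


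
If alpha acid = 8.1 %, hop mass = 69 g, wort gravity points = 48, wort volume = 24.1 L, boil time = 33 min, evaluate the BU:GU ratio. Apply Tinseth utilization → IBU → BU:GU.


U = 1.65·0.000125^(GP/1000)·(1−e^(−0.04t))/4.15;  IBU = (α/100)·m·U·1000/V;  BU:GU = IBU/GP
U = 1.65·0.000125^(48/1000)·(1−e^(−0.04·33))/4.15 = 0.1893
IBU = (8.1/100)·69·0.1893·1000/24.1 = 43.8963
BU:GU = 43.8963/48

0.9145


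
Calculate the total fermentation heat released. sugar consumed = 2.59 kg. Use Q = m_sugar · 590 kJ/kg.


Q = 2.59 · 590

1528.1000 kJ


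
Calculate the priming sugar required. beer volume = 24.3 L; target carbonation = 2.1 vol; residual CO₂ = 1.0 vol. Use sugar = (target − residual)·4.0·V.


sugar = (2.1 − 1.0)·4.0·24.3

106.9200 g


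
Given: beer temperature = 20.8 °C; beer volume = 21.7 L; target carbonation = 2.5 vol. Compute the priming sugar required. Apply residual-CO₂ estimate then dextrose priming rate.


residual = 14.695·(0.01821 + 0.09011·e^(−0.04·T));  sugar = (target − residual)·4.0·V
residual = 14.695·(0.01821 + 0.09011·e^(−0.04·20.8)) = 0.8438
sugar = (2.5 − 0.8438)·4.0·21.7

143.7543 g


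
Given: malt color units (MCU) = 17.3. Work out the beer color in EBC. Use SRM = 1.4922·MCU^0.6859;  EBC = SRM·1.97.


SRM = 1.4922·17.3^0.6859 = 10.5439
EBC = 10.5439·1.97

20.7716 EBC


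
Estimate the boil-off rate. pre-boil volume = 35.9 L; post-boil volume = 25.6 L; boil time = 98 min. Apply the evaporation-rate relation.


rate = (V_pre − V_post) / (t_min/60)
rate = (35.9 − 25.6) / (98/60)

6.3061 L/hr


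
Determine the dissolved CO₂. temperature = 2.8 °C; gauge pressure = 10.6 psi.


vols = (P + 14.695)·(0.01821 + 0.09011·e^(−0.04·T))
vols = (10.6 + 14.695)·(0.01821 + 0.09011·e^(−0.04·2.8))

2.4984 volumes


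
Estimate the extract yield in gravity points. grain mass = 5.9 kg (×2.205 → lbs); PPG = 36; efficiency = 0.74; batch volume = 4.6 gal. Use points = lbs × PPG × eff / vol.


lbs = 5.9 × 2.205 = 13.0095
points = 13.0095 × 36 × 0.74 / 4.6

75.3420 points


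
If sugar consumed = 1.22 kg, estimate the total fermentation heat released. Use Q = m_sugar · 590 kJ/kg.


Q = 1.22 · 590

719.8000 kJ


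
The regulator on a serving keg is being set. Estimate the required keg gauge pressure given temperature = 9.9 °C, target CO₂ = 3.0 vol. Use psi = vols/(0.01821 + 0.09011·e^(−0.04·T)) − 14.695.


psi = 3.0/(0.01821 + 0.09011·e^(−0.04·9.9)) − 14.695

23.3497 psi


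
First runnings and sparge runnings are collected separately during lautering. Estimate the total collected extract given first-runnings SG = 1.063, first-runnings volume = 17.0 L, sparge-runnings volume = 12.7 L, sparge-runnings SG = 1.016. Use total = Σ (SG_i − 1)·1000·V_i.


first = (1.063 − 1)·1000·17.0 = 1071.0000
sparge = (1.016 − 1)·1000·12.7 = 203.2000
total = 1071.0000 + 203.2000

1274.2000 gravity·L


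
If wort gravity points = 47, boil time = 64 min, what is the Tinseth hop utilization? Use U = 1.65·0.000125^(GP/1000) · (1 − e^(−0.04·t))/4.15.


bigness = 1.65·0.000125^(47/1000) = 1.0815
boil_factor = (1 − e^(−0.04·64))/4.15 = 0.2223
U = 1.0815 · 0.2223

0.2405


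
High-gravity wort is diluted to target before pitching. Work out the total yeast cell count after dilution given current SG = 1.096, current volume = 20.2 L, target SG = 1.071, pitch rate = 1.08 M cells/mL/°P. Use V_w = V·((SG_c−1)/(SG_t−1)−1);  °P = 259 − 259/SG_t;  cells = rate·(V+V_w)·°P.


V_w = 20.2·((1.096−1)/(1.071−1)−1) = 7.1127
V_final = 20.2 + 7.1127 = 27.3127
°P = 259 − 259/1.071 = 17.1699
cells = 1.08·27.3127·17.1699

506.4734 billion cells


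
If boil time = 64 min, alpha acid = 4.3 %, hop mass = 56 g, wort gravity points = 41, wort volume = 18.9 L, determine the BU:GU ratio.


U = 1.65·0.000125^(GP/1000)·(1−e^(−0.04t))/4.15;  IBU = (α/100)·m·U·1000/V;  BU:GU = IBU/GP
U = 1.65·0.000125^(41/1000)·(1−e^(−0.04·64))/4.15 = 0.2538
IBU = (4.3/100)·56·0.2538·1000/18.9 = 32.3342
BU:GU = 32.3342/41

0.7886


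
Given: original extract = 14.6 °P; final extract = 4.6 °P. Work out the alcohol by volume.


SG = 259/(259 − P);  ABV = (OG − FG)·131.25
OG = 259/(259 − 14.6) = 1.0597
FG = 259/(259 − 4.6) = 1.0181
ABV = (1.0597 − 1.0181)·131.25

5.4674 % ABV


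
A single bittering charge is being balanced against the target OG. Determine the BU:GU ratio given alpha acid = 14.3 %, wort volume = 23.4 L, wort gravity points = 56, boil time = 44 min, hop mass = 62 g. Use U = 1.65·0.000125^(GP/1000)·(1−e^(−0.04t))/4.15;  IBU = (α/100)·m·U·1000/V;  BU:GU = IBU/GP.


U = 1.65·0.000125^(56/1000)·(1−e^(−0.04·44))/4.15 = 0.1990
IBU = (14.3/100)·62·0.1990·1000/23.4 = 75.4018
BU:GU = 75.4018/56

1.3465


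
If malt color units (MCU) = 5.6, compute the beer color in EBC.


SRM = 1.4922·MCU^0.6859;  EBC = SRM·1.97
SRM = 1.4922·5.6^0.6859 = 4.8642
EBC = 4.8642·1.97

9.5824 EBC


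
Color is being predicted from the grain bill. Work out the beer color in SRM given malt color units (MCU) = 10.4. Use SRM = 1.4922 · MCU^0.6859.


SRM = 1.4922 · 10.4^0.6859

7.4372 SRM


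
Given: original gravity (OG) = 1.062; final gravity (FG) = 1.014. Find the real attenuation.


AA = (OG−FG)/(OG−1)·100;  RA = AA·0.8192
AA = (1.062 − 1.014)/(1.062 − 1)·100 = 77.4194
RA = 77.4194·0.8192

63.4219 %


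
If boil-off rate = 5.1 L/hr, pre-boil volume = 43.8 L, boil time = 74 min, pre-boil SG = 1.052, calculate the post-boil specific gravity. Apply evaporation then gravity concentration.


V_post = V_pre − rate·(t/60);  SG_post = 1 + (SG_pre−1)·V_pre/V_post
V_post = 43.8 − 5.1·(74/60) = 37.5100
SG_post = 1 + (1.052 − 1)·43.8/37.5100

1.0607


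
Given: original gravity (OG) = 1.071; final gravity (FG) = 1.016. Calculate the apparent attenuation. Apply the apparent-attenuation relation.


AA = (OG − FG)/(OG − 1) · 100
AA = (1.071 − 1.016)/(1.071 − 1) · 100

77.4648 %
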